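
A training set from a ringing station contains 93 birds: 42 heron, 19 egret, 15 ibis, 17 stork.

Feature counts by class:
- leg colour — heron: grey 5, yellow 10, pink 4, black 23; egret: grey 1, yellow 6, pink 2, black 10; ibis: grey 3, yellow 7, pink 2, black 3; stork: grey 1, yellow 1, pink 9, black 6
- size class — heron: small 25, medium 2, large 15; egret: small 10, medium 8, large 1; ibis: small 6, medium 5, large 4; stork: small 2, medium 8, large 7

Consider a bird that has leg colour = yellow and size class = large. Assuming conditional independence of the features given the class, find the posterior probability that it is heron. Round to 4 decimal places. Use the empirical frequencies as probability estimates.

0.5792

heron: (42/93) × (10/42) × (15/42) ≈ 0.0384025
egret: (19/93) × (6/19) × (1/19) ≈ 0.00339559
ibis: (15/93) × (7/15) × (4/15) ≈ 0.0200717
stork: (17/93) × (1/17) × (7/17) ≈ 0.00442758
P(heron | x) = 0.0384025 / 0.06629737 ≈ 0.5792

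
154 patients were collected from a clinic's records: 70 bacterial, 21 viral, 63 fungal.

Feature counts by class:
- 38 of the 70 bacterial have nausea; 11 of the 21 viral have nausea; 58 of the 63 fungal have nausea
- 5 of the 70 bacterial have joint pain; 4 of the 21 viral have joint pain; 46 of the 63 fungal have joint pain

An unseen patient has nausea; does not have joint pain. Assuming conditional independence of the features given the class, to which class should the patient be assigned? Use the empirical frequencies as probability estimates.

bacterial

bacterial: (70/154) × (38/70) × (65/70) ≈ 0.229128
viral: (21/154) × (11/21) × (17/21) ≈ 0.0578231
fungal: (63/154) × (58/63) × (17/63) ≈ 0.101629
Highest score → bacterial.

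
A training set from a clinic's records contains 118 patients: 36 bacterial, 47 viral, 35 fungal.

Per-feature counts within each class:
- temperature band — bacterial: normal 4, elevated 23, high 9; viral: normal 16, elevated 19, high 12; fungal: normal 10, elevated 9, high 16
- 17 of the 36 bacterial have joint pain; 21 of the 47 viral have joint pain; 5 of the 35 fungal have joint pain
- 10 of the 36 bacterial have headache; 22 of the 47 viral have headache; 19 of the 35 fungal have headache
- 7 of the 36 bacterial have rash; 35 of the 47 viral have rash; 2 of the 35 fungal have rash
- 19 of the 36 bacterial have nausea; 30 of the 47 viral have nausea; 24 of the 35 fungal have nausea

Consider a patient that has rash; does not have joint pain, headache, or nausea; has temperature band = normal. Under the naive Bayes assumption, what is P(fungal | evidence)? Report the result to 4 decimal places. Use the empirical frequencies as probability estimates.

0.0476

bacterial: (36/118) × (4/36) × (19/36) × (26/36) × (7/36) × (17/36) ≈ 0.00118643
viral: (47/118) × (16/47) × (26/47) × (25/47) × (35/47) × (17/47) ≈ 0.0107467
fungal: (35/118) × (10/35) × (30/35) × (16/35) × (2/35) × (11/35) ≈ 0.000596362
P(fungal | x) = 0.000596362 / 0.012529492 ≈ 0.0476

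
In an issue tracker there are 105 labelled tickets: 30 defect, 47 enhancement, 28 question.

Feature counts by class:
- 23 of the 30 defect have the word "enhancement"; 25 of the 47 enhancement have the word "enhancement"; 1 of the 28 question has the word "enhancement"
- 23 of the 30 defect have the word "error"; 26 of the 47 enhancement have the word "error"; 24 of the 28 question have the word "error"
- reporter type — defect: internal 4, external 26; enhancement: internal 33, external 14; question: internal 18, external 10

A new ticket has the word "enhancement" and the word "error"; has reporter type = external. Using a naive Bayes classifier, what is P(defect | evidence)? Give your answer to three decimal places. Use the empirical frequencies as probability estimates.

defect: (30/105) × (23/30) × (23/30) × (26/30) ≈ 0.145545
enhancement: (47/105) × (25/47) × (26/47) × (14/47) ≈ 0.0392334
question: (28/105) × (1/28) × (24/28) × (10/28) ≈ 0.00291545
P(defect | x) = 0.145545 / 0.18769385 ≈ 0.775

0.775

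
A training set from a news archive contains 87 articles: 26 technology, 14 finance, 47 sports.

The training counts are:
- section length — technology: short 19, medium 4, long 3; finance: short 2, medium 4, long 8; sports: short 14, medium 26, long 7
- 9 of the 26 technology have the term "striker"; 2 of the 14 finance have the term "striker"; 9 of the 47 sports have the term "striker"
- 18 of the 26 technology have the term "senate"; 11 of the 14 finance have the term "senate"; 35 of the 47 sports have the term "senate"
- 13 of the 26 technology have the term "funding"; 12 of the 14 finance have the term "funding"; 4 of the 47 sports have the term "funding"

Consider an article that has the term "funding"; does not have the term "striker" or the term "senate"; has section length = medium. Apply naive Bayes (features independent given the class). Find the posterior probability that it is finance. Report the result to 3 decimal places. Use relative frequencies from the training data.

0.423

technology: (26/87) × (4/26) × (17/26) × (8/26) × (13/26) ≈ 0.00462491
finance: (14/87) × (4/14) × (12/14) × (3/14) × (12/14) ≈ 0.00723836
sports: (47/87) × (26/47) × (38/47) × (12/47) × (4/47) ≈ 0.00525031
P(finance | x) = 0.00723836 / 0.01711358 ≈ 0.423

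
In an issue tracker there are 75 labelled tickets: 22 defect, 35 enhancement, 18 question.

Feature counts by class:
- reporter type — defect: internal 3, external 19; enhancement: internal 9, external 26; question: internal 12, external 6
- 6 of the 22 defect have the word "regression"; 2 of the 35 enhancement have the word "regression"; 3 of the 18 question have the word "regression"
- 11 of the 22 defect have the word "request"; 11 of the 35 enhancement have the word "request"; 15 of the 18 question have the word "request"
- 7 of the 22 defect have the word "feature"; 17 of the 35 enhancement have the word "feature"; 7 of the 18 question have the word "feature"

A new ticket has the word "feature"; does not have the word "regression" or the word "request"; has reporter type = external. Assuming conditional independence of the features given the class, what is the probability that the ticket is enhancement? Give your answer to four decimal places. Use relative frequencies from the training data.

0.7640

defect: (22/75) × (19/22) × (16/22) × (11/22) × (7/22) ≈ 0.0293113
enhancement: (35/75) × (26/35) × (33/35) × (24/35) × (17/35) ≈ 0.108863
question: (18/75) × (6/18) × (15/18) × (3/18) × (7/18) ≈ 0.00432099
P(enhancement | x) = 0.108863 / 0.14249529 ≈ 0.7640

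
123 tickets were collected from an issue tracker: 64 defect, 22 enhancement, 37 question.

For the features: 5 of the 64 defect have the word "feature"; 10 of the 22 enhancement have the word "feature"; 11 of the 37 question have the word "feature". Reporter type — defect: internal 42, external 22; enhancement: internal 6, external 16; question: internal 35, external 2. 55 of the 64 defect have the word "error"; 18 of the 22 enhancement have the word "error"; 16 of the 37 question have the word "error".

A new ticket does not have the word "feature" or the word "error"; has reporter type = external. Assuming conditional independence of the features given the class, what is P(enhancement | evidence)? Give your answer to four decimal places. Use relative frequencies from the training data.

0.3030

defect: (64/123) × (59/64) × (22/64) × (9/64) ≈ 0.0231874
enhancement: (22/123) × (12/22) × (16/22) × (4/22) ≈ 0.0129006
question: (37/123) × (26/37) × (2/37) × (21/37) ≈ 0.00648506
P(enhancement | x) = 0.0129006 / 0.04257306 ≈ 0.3030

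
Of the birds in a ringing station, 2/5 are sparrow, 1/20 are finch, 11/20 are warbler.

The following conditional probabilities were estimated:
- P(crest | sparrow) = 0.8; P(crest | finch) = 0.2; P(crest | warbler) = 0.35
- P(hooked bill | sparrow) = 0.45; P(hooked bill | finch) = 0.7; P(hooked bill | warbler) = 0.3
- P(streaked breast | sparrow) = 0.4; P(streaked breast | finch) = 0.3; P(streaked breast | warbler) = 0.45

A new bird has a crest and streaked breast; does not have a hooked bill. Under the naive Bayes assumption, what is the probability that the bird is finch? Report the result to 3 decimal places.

0.007

sparrow: 0.4 × 0.8 × (1−0.45) × 0.4 = 0.0704
finch: 0.05 × 0.2 × (1−0.7) × 0.3 = 0.0009
warbler: 0.55 × 0.35 × (1−0.3) × 0.45 = 0.0606375
P(finch | x) = 0.0009 / 0.1319375 ≈ 0.007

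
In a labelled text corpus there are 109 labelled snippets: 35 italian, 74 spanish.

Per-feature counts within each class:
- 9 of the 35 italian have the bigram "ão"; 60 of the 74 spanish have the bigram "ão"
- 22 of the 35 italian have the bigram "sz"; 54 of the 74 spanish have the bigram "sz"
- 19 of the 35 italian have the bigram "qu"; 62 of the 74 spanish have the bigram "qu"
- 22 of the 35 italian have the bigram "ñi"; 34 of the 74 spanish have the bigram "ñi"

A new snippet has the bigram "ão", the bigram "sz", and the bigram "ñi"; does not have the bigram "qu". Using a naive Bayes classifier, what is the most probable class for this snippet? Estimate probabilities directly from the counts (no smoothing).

italian: (35/109) × (9/35) × (22/35) × (16/35) × (22/35) ≈ 0.0149134
spanish: (74/109) × (60/74) × (54/74) × (12/74) × (34/74) ≈ 0.0299284
Highest score → spanish.

spanish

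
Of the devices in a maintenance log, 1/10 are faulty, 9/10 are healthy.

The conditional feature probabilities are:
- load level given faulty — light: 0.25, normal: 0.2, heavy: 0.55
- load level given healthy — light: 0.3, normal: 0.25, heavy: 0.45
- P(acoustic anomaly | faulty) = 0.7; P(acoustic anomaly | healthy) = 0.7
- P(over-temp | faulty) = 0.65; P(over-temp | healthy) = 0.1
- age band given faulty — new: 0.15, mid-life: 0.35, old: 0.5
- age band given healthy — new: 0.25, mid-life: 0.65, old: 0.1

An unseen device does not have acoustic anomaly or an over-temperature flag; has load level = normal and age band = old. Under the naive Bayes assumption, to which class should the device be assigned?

faulty: 0.1 × 0.2 × (1−0.7) × (1−0.65) × 0.5 = 0.00105
healthy: 0.9 × 0.25 × (1−0.7) × (1−0.1) × 0.1 = 0.006075
Highest score → healthy.

healthy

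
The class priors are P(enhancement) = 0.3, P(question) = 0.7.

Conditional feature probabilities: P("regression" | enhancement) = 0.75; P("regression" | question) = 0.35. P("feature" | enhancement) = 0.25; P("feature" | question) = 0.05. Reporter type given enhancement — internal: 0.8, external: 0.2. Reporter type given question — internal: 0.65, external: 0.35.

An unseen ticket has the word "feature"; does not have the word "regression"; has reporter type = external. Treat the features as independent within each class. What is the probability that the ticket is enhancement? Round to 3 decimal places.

enhancement: 0.3 × (1−0.75) × 0.25 × 0.2 = 0.00375
question: 0.7 × (1−0.35) × 0.05 × 0.35 = 0.0079625
P(enhancement | x) = 0.00375 / 0.0117125 ≈ 0.320

0.320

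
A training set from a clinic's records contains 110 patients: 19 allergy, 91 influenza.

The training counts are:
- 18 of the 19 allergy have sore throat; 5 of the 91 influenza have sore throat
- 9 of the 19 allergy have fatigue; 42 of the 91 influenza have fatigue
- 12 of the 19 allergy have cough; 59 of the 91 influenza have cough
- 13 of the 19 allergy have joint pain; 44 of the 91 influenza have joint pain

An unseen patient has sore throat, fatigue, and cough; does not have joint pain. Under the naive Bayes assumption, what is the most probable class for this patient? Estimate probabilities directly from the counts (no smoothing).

allergy

allergy: (19/110) × (18/19) × (9/19) × (12/19) × (6/19) ≈ 0.0154594
influenza: (91/110) × (5/91) × (42/91) × (59/91) × (47/91) ≈ 0.0070251
Highest score → allergy.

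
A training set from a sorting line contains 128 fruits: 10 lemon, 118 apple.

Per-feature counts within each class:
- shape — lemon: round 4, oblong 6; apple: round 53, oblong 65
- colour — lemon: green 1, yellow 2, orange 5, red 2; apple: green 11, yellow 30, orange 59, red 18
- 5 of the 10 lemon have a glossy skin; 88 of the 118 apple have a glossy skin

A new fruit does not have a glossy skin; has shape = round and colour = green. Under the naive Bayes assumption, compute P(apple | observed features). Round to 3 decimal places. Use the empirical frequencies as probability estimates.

0.863

lemon: (10/128) × (4/10) × (1/10) × (5/10) = 0.0015625
apple: (118/128) × (53/118) × (11/118) × (30/118) ≈ 0.00981332
P(apple | x) = 0.00981332 / 0.01137582 ≈ 0.863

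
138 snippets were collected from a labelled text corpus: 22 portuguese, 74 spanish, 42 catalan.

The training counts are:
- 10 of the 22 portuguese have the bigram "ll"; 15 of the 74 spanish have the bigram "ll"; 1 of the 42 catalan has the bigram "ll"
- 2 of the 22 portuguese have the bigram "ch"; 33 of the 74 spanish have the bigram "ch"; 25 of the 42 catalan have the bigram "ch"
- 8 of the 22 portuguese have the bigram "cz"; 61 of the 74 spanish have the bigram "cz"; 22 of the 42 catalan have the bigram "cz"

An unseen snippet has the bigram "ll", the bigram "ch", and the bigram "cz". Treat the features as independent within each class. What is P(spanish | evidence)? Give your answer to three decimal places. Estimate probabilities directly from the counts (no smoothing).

0.896

portuguese: (22/138) × (10/22) × (2/22) × (8/22) ≈ 0.0023955
spanish: (74/138) × (15/74) × (33/74) × (61/74) ≈ 0.039957
catalan: (42/138) × (1/42) × (25/42) × (22/42) ≈ 0.00225936
P(spanish | x) = 0.039957 / 0.04461186 ≈ 0.896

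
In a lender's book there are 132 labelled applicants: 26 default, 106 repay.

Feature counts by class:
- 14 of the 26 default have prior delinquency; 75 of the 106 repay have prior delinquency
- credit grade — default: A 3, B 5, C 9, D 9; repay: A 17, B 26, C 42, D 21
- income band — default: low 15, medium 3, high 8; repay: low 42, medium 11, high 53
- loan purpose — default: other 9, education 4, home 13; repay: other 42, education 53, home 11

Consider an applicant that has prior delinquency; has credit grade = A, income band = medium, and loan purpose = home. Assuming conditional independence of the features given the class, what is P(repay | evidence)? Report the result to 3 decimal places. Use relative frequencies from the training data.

default: (26/132) × (14/26) × (3/26) × (3/26) × (13/26) ≈ 0.000706025
repay: (106/132) × (75/106) × (17/106) × (11/106) × (11/106) ≈ 0.000981305
P(repay | x) = 0.000981305 / 0.00168733 ≈ 0.582

0.582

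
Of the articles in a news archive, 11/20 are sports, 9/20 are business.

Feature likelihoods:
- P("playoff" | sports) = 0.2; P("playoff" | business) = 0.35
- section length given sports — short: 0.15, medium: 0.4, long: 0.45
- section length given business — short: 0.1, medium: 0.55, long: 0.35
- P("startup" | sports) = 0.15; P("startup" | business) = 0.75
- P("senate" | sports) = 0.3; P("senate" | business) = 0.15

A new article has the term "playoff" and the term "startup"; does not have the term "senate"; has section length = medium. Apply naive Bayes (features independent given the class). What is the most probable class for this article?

business

sports: 0.55 × 0.2 × 0.4 × 0.15 × (1−0.3) = 0.00462
business: 0.45 × 0.35 × 0.55 × 0.75 × (1−0.15) = 0.0552234375
Highest score → business.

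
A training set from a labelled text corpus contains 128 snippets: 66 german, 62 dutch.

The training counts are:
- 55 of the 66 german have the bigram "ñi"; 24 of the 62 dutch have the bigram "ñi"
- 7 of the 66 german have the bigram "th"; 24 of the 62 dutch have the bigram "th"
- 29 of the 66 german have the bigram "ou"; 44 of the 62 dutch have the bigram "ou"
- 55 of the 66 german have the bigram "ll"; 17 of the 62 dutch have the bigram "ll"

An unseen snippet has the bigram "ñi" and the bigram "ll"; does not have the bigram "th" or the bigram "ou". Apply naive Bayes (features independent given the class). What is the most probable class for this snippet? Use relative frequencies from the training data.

german: (66/128) × (55/66) × (59/66) × (37/66) × (55/66) ≈ 0.179447
dutch: (62/128) × (24/62) × (38/62) × (18/62) × (17/62) ≈ 0.00914811
Highest score → german.

german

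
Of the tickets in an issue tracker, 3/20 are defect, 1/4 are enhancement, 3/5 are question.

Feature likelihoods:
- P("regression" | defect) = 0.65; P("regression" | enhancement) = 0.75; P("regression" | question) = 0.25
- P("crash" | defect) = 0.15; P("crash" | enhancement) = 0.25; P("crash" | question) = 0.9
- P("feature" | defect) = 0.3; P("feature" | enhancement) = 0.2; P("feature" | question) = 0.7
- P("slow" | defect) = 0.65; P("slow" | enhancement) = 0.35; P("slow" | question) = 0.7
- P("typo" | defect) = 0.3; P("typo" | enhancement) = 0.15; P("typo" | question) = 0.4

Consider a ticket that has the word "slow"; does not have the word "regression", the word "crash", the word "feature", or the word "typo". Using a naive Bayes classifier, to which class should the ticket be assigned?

defect: 0.15 × (1−0.65) × (1−0.15) × (1−0.3) × 0.65 × (1−0.3) = 0.0142130625
enhancement: 0.25 × (1−0.75) × (1−0.25) × (1−0.2) × 0.35 × (1−0.15) = 0.01115625
question: 0.6 × (1−0.25) × (1−0.9) × (1−0.7) × 0.7 × (1−0.4) = 0.00567
Highest score → defect.

defect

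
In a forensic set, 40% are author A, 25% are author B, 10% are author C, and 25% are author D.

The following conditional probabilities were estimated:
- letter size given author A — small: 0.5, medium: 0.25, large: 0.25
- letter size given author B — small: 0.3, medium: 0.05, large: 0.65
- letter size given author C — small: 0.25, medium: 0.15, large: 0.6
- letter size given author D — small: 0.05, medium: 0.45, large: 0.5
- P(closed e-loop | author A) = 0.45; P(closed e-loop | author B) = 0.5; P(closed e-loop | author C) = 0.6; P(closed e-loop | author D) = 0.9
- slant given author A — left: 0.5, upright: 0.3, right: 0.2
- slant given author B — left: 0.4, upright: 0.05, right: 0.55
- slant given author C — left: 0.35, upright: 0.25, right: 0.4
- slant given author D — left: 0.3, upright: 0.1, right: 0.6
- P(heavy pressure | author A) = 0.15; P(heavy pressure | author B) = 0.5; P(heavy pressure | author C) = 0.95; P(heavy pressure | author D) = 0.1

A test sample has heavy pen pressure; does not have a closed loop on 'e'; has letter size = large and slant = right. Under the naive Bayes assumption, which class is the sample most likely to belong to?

author B

author A: 0.4 × 0.25 × (1−0.45) × 0.2 × 0.15 = 0.00165
author B: 0.25 × 0.65 × (1−0.5) × 0.55 × 0.5 = 0.02234375
author C: 0.1 × 0.6 × (1−0.6) × 0.4 × 0.95 = 0.00912
author D: 0.25 × 0.5 × (1−0.9) × 0.6 × 0.1 = 0.00075
Highest score → author B.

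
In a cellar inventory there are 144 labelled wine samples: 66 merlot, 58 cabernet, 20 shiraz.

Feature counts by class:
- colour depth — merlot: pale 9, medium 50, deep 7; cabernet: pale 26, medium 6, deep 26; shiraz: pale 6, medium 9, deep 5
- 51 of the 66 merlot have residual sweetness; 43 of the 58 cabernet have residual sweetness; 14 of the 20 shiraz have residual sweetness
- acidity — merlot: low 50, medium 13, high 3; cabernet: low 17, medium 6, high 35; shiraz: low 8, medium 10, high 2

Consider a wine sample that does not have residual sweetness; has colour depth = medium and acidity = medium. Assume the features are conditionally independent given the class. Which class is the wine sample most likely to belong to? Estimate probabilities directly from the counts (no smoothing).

merlot

merlot: (66/144) × (50/66) × (15/66) × (13/66) ≈ 0.0155437
cabernet: (58/144) × (6/58) × (15/58) × (6/58) ≈ 0.00111474
shiraz: (20/144) × (9/20) × (6/20) × (10/20) = 0.009375
Highest score → merlot.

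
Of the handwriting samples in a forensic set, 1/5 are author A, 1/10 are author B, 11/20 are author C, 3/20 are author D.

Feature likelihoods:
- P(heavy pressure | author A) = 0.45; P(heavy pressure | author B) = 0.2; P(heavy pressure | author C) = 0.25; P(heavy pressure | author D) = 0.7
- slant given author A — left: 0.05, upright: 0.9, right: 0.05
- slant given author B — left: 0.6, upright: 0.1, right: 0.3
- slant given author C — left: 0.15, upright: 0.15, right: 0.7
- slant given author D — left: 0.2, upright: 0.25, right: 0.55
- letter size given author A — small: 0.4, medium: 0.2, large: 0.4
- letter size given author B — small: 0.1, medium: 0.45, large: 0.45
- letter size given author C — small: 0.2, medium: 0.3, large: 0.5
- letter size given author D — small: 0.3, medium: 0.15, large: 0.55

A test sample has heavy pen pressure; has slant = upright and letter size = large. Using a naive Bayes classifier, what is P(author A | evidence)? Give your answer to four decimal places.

author A: 0.2 × 0.45 × 0.9 × 0.4 = 0.0324
author B: 0.1 × 0.2 × 0.1 × 0.45 = 0.0009
author C: 0.55 × 0.25 × 0.15 × 0.5 = 0.0103125
author D: 0.15 × 0.7 × 0.25 × 0.55 = 0.0144375
P(author A | x) = 0.0324 / 0.05805 ≈ 0.5581

0.5581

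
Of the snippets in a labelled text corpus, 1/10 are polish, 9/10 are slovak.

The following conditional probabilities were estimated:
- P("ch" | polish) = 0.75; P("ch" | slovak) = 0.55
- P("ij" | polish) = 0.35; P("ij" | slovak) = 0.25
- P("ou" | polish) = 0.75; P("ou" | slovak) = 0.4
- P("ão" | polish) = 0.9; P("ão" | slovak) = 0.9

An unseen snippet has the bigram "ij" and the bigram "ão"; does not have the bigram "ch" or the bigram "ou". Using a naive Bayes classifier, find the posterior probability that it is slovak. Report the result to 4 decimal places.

polish: 0.1 × (1−0.75) × 0.35 × (1−0.75) × 0.9 = 0.00196875
slovak: 0.9 × (1−0.55) × 0.25 × (1−0.4) × 0.9 = 0.054675
P(slovak | x) = 0.054675 / 0.05664375 ≈ 0.9652

0.9652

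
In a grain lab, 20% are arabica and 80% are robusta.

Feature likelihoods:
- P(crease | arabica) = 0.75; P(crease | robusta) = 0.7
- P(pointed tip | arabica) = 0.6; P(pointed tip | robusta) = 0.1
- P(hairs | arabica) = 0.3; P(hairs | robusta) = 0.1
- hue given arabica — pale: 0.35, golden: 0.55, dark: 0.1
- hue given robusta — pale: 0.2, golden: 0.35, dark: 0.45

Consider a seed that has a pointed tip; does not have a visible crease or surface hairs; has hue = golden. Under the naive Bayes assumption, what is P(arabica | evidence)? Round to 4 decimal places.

0.6044

arabica: 0.2 × (1−0.75) × 0.6 × (1−0.3) × 0.55 = 0.01155
robusta: 0.8 × (1−0.7) × 0.1 × (1−0.1) × 0.35 = 0.00756
P(arabica | x) = 0.01155 / 0.01911 ≈ 0.6044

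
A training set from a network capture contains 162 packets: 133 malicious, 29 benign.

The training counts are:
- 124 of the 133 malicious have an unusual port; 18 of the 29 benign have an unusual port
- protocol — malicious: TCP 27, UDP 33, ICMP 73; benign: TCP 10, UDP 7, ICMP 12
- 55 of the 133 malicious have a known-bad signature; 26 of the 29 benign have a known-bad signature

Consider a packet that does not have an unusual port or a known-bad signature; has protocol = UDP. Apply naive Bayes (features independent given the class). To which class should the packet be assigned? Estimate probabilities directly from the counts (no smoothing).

malicious: (133/162) × (9/133) × (33/133) × (78/133) ≈ 0.00808412
benign: (29/162) × (11/29) × (7/29) × (3/29) ≈ 0.00169551
Highest score → malicious.

malicious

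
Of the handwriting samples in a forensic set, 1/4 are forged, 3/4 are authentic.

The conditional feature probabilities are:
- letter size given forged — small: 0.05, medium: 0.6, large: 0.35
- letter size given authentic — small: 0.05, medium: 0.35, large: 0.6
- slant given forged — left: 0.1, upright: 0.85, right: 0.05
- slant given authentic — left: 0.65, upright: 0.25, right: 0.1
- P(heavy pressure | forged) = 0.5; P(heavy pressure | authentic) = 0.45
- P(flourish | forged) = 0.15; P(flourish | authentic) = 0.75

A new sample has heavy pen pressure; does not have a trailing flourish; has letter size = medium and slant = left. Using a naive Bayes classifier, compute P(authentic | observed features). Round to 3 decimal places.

0.751

forged: 0.25 × 0.6 × 0.1 × 0.5 × (1−0.15) = 0.006375
authentic: 0.75 × 0.35 × 0.65 × 0.45 × (1−0.75) = 0.0191953125
P(authentic | x) = 0.0191953125 / 0.0255703125 ≈ 0.751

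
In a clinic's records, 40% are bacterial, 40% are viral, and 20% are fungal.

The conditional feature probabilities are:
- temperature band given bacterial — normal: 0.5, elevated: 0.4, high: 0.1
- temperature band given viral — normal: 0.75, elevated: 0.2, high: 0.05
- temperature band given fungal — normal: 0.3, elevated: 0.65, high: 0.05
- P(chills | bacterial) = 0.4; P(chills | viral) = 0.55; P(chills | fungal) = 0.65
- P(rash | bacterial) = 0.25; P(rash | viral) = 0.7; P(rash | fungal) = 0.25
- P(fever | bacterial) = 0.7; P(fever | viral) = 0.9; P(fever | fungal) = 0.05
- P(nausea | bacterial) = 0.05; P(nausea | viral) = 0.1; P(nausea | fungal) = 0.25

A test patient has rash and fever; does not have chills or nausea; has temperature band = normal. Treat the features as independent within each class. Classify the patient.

bacterial: 0.4 × 0.5 × (1−0.4) × 0.25 × 0.7 × (1−0.05) = 0.01995
viral: 0.4 × 0.75 × (1−0.55) × 0.7 × 0.9 × (1−0.1) = 0.076545
fungal: 0.2 × 0.3 × (1−0.65) × 0.25 × 0.05 × (1−0.25) = 0.000196875
Highest score → viral.

viral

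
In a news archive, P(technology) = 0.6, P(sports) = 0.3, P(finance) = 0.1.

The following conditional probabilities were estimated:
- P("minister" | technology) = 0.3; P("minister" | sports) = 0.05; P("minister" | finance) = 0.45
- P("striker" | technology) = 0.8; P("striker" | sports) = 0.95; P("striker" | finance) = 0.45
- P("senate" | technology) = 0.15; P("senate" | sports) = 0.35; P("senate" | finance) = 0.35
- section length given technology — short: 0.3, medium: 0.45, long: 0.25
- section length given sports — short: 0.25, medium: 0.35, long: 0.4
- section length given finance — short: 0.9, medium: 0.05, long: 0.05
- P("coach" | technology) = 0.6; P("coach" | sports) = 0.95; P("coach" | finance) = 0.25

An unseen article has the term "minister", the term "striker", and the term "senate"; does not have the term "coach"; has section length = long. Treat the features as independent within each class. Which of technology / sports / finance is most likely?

technology

technology: 0.6 × 0.3 × 0.8 × 0.15 × 0.25 × (1−0.6) = 0.00216
sports: 0.3 × 0.05 × 0.95 × 0.35 × 0.4 × (1−0.95) = 0.00009975
finance: 0.1 × 0.45 × 0.45 × 0.35 × 0.05 × (1−0.25) = 0.00026578125
Highest score → technology.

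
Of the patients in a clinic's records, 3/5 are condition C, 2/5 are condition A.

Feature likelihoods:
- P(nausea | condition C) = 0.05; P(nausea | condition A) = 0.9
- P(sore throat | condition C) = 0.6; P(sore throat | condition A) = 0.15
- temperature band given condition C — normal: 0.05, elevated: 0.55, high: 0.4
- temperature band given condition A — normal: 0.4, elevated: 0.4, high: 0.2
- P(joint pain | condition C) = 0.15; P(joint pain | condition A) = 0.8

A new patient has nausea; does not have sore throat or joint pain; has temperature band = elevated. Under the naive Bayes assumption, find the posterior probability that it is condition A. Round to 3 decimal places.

0.814

condition C: 0.6 × 0.05 × (1−0.6) × 0.55 × (1−0.15) = 0.00561
condition A: 0.4 × 0.9 × (1−0.15) × 0.4 × (1−0.8) = 0.02448
P(condition A | x) = 0.02448 / 0.03009 ≈ 0.814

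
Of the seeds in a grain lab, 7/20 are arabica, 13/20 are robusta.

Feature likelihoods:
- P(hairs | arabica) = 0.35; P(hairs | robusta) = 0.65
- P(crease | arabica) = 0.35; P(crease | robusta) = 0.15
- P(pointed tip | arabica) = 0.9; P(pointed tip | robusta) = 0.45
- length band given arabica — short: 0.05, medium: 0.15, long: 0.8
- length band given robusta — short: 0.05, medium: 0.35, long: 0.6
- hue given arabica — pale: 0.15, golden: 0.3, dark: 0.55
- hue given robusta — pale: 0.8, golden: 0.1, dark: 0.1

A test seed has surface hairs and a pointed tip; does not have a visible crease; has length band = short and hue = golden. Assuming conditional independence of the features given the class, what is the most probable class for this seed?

arabica: 0.35 × 0.35 × (1−0.35) × 0.9 × 0.05 × 0.3 = 0.0010749375
robusta: 0.65 × 0.65 × (1−0.15) × 0.45 × 0.05 × 0.1 = 0.00080803125
Highest score → arabica.

arabica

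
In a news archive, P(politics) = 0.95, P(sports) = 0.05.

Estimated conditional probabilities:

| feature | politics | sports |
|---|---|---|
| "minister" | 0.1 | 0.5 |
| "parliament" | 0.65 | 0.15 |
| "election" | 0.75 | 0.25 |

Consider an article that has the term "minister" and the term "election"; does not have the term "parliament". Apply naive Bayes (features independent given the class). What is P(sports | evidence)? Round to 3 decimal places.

politics: 0.95 × 0.1 × (1−0.65) × 0.75 = 0.0249375
sports: 0.05 × 0.5 × (1−0.15) × 0.25 = 0.0053125
P(sports | x) = 0.0053125 / 0.03025 ≈ 0.176

0.176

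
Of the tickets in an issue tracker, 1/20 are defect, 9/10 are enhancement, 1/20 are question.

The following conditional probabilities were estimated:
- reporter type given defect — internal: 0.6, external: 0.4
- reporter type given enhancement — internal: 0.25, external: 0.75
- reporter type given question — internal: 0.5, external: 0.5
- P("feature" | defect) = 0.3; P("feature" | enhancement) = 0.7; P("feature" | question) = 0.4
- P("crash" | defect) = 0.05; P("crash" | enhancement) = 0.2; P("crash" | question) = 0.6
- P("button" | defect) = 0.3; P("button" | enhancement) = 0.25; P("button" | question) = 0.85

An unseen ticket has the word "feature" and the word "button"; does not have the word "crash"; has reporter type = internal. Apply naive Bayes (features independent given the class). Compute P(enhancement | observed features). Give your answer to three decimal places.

defect: 0.05 × 0.6 × 0.3 × (1−0.05) × 0.3 = 0.002565
enhancement: 0.9 × 0.25 × 0.7 × (1−0.2) × 0.25 = 0.0315
question: 0.05 × 0.5 × 0.4 × (1−0.6) × 0.85 = 0.0034
P(enhancement | x) = 0.0315 / 0.037465 ≈ 0.841

0.841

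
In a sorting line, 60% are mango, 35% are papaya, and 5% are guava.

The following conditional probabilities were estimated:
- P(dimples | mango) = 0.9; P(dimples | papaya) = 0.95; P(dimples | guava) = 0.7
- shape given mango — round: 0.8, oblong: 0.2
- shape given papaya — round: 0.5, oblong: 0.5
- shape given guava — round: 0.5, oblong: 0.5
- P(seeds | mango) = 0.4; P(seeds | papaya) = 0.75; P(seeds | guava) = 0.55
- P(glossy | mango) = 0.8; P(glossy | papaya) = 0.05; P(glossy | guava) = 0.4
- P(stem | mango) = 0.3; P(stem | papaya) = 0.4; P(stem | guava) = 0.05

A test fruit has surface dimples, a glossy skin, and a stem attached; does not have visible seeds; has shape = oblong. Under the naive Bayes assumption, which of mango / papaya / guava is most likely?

mango

mango: 0.6 × 0.9 × 0.2 × (1−0.4) × 0.8 × 0.3 = 0.015552
papaya: 0.35 × 0.95 × 0.5 × (1−0.75) × 0.05 × 0.4 = 0.00083125
guava: 0.05 × 0.7 × 0.5 × (1−0.55) × 0.4 × 0.05 = 0.0001575
Highest score → mango.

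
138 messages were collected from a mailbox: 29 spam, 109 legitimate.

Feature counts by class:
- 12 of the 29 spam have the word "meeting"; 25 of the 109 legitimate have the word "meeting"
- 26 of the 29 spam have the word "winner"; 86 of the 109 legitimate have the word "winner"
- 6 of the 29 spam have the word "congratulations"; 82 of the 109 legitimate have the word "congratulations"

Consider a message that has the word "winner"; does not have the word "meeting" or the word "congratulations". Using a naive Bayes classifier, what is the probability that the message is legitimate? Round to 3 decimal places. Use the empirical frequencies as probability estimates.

0.576

spam: (29/138) × (17/29) × (26/29) × (23/29) ≈ 0.0875941
legitimate: (109/138) × (84/109) × (86/109) × (27/109) ≈ 0.118962
P(legitimate | x) = 0.118962 / 0.2065561 ≈ 0.576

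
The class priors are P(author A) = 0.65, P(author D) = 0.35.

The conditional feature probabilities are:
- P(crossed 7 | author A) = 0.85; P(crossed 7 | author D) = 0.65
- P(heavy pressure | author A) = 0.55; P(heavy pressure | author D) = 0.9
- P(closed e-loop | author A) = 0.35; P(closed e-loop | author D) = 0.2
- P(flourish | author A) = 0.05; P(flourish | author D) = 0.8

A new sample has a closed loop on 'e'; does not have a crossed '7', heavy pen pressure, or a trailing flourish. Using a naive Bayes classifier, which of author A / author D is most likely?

author A: 0.65 × (1−0.85) × (1−0.55) × 0.35 × (1−0.05) = 0.0145884375
author D: 0.35 × (1−0.65) × (1−0.9) × 0.2 × (1−0.8) = 0.00049
Highest score → author A.

author A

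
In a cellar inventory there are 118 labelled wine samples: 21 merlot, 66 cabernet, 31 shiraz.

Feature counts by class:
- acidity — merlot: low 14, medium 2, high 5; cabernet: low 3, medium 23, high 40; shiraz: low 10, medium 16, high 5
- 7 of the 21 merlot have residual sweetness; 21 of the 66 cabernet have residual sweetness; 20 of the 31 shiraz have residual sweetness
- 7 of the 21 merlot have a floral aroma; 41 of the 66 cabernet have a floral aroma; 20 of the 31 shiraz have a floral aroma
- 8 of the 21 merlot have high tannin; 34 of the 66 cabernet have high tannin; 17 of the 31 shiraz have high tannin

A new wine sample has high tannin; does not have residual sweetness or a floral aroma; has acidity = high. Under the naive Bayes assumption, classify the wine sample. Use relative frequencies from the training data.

cabernet

merlot: (21/118) × (5/21) × (14/21) × (14/21) × (8/21) ≈ 0.00717424
cabernet: (66/118) × (40/66) × (45/66) × (25/66) × (34/66) ≈ 0.0451001
shiraz: (31/118) × (5/31) × (11/31) × (11/31) × (17/31) ≈ 0.00292575
Highest score → cabernet.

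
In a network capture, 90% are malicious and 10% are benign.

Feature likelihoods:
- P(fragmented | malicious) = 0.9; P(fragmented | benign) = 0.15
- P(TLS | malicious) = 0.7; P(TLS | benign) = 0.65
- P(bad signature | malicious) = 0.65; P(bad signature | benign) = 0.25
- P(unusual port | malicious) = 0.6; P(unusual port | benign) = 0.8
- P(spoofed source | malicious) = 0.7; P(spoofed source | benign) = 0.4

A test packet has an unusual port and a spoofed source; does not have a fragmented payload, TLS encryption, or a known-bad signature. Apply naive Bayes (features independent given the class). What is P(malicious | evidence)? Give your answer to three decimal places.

0.357

malicious: 0.9 × (1−0.9) × (1−0.7) × (1−0.65) × 0.6 × 0.7 = 0.003969
benign: 0.1 × (1−0.15) × (1−0.65) × (1−0.25) × 0.8 × 0.4 = 0.00714
P(malicious | x) = 0.003969 / 0.011109 ≈ 0.357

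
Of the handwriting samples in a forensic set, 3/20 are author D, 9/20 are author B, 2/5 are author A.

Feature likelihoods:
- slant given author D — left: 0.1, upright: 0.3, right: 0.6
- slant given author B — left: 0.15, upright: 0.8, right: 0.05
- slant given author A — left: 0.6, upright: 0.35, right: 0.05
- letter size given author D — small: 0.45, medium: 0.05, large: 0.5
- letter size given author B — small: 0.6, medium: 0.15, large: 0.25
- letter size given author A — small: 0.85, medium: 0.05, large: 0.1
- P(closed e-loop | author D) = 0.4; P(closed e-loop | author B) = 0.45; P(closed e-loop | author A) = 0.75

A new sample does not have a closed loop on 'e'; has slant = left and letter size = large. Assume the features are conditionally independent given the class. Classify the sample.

author B

author D: 0.15 × 0.1 × 0.5 × (1−0.4) = 0.0045
author B: 0.45 × 0.15 × 0.25 × (1−0.45) = 0.00928125
author A: 0.4 × 0.6 × 0.1 × (1−0.75) = 0.006
Highest score → author B.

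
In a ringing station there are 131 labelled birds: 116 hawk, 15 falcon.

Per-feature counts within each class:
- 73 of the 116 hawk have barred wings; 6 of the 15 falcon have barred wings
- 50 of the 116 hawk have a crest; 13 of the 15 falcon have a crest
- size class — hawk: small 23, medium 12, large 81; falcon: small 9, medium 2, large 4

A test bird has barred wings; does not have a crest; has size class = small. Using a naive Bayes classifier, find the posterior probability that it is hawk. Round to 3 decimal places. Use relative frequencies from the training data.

0.945

hawk: (116/131) × (73/116) × (66/116) × (23/116) ≈ 0.0628648
falcon: (15/131) × (6/15) × (2/15) × (9/15) ≈ 0.00366412
P(hawk | x) = 0.0628648 / 0.06652892 ≈ 0.945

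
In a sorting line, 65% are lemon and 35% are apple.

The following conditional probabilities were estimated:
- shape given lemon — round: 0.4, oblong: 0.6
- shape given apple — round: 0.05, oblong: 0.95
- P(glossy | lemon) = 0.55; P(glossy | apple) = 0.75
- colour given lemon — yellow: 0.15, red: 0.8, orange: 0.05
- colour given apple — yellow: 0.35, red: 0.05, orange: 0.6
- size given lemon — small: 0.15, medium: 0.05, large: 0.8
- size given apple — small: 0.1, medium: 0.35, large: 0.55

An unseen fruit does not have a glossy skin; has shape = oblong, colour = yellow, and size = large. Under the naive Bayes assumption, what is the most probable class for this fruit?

lemon

lemon: 0.65 × 0.6 × (1−0.55) × 0.15 × 0.8 = 0.02106
apple: 0.35 × 0.95 × (1−0.75) × 0.35 × 0.55 = 0.0160015625
Highest score → lemon.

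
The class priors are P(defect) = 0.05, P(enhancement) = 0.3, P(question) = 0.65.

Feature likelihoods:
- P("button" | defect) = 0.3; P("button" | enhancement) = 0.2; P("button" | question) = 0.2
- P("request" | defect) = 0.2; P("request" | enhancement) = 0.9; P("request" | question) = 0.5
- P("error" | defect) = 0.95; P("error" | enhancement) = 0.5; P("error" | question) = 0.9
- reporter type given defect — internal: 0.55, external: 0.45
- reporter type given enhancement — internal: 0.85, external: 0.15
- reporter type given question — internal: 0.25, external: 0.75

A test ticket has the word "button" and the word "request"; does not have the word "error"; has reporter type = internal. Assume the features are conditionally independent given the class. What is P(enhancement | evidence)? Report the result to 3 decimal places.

0.931

defect: 0.05 × 0.3 × 0.2 × (1−0.95) × 0.55 = 0.0000825
enhancement: 0.3 × 0.2 × 0.9 × (1−0.5) × 0.85 = 0.02295
question: 0.65 × 0.2 × 0.5 × (1−0.9) × 0.25 = 0.001625
P(enhancement | x) = 0.02295 / 0.0246575 ≈ 0.931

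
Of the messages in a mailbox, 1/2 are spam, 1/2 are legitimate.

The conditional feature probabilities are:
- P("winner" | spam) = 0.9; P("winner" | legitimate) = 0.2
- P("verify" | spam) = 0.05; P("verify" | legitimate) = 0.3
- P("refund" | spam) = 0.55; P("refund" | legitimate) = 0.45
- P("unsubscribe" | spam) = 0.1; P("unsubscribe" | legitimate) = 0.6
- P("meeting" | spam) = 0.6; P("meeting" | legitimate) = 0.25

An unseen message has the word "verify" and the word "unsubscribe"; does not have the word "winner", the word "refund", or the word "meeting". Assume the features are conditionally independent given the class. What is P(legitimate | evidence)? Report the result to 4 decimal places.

0.9985

spam: 0.5 × (1−0.9) × 0.05 × (1−0.55) × 0.1 × (1−0.6) = 0.000045
legitimate: 0.5 × (1−0.2) × 0.3 × (1−0.45) × 0.6 × (1−0.25) = 0.0297
P(legitimate | x) = 0.0297 / 0.029745 ≈ 0.9985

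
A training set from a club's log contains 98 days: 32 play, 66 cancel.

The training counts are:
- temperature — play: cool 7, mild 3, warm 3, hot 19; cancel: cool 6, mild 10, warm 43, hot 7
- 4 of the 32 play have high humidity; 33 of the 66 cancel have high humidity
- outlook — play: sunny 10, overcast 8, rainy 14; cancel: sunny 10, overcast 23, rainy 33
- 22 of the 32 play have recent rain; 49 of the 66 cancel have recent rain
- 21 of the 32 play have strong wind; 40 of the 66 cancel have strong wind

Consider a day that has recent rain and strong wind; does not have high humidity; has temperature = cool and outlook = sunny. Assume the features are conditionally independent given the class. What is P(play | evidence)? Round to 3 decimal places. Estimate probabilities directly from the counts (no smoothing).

0.809

play: (32/98) × (7/32) × (28/32) × (10/32) × (22/32) × (21/32) = 0.00881195068359375
cancel: (66/98) × (6/66) × (33/66) × (10/66) × (49/66) × (40/66) ≈ 0.00208699
P(play | x) = 0.00881195068359375 / 0.01089894068359375 ≈ 0.809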